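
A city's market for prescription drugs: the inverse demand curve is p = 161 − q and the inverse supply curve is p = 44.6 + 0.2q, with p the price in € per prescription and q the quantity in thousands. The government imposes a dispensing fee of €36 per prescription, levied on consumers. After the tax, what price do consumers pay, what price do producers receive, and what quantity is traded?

Consumers pay €94; producers receive €58; quantity = 67.

Rewrite in direct form: qd = 161 − p and qs = 5p − 223.
Without the tax, 161 − p = 5p − 223 gives 6p = 384, so p* = €64 and q* = 97.
With the tax collected from consumers, demand (in seller-price terms) shifts: qd = 161 − (p + 36).
Solving gives q = 67 with consumers paying €94 and producers receiving €58 (the €36 wedge).
The less price-elastic side of the market bears the larger share of a per-unit tax.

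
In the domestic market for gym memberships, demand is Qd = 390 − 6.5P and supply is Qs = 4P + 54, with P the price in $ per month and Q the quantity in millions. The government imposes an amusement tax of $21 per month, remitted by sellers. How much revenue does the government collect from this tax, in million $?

Tax revenue = $2730 million.

Before the tax: set 390 − 6.5P = 4P + 54 → P* = $32, Q* = 182.
With the tax collected from sellers, supply shifts: Qs = 4(P − 21) + 54.
New equilibrium: consumers pay $40, sellers receive $19, Q = 130. (Wedge: Pb − Ps = 21.)
Revenue = t · Q = 21 · 130 = $2730.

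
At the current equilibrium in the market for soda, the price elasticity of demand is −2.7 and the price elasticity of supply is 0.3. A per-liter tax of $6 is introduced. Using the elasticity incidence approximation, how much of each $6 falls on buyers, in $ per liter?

Buyers bear ≈ $0.6 per liter.

Incidence ratio: buyers' share ≈ εs / (εs + |εd|) = 0.3 / (0.3 + 2.7) = 0.1.
So buyers bear ≈ 0.1 × $6 = $0.6; suppliers bear $5.4.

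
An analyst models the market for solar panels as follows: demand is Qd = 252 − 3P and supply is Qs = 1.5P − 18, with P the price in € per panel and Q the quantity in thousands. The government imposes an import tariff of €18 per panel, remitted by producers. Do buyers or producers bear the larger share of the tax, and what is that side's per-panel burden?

Producers bear the larger share: €12 per panel.

Before the tax: set 252 − 3P = 1.5P − 18 → P* = €60, Q* = 72.
With the tax collected from producers, supply shifts: Qs = 1.5(P − 18) − 18.
Solving gives Q = 54 with buyers paying €66 and producers receiving €48 (the €18 wedge).
Per-panel burden: buyers €6, producers €12.
Producers take the larger share because supply is less price-elastic here (demand slope 3 vs supply slope 1.5).
The less price-elastic side of the market bears the larger share of a per-unit tax.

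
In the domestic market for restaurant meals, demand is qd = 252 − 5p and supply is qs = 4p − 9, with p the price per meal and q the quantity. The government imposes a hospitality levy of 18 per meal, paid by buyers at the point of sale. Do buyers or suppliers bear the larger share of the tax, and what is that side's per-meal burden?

Suppliers bear the larger share: 10 per meal.

Before the tax: set 252 − 5p = 4p − 9 → p* = 29, q* = 107.
With the tax collected from buyers, demand (in seller-price terms) shifts: qd = 252 − 5(p + 18).
Solving gives q = 67 with buyers paying 37 and suppliers receiving 19 (the 18 wedge).
Per-meal burden: buyers 8, suppliers 10.
Suppliers take the larger share because supply is less price-elastic here (demand slope 5 vs supply slope 4).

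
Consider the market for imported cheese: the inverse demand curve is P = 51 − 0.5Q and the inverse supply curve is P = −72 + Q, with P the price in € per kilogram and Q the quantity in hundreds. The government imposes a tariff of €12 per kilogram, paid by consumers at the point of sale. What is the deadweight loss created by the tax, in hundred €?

Inverting to Q(P) form: Qd = 102 − 2P; Qs = P + 72.
Before the tax: set 102 − 2P = P + 72 → P* = €10, Q* = 82.
With the tax collected from consumers, demand (in seller-price terms) shifts: Qd = 102 − 2(P + 12).
New equilibrium: consumers pay €14, suppliers receive €2, Q = 74. (Wedge: Pb − Ps = 12.)
Quantity falls by |ΔQ| = |82 − 74| = 8.
DWL = ½ · t · |ΔQ| = ½ · 12 · 8 = €48.

Deadweight loss = €48 hundred.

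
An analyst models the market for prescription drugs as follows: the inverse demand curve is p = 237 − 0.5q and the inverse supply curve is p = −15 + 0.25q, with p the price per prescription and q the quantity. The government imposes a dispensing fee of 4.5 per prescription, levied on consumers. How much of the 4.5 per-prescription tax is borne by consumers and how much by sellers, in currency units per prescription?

Inverting to q(p) form: qd = 474 − 2p; qs = 4p + 60.
Without the tax, 474 − 2p = 4p + 60 gives 6p = 414, so p* = 69 and q* = 336.
With the tax collected from consumers, demand (in seller-price terms) shifts: qd = 474 − 2(p + 4.5).
Solving gives q = 330 with consumers paying 72 and sellers receiving 67.5 (the 4.5 wedge).
Burden on consumers: 3; on sellers: 1.5. (They sum to 4.5.)

Consumers bear 3 per prescription; sellers bear 1.5 per prescription.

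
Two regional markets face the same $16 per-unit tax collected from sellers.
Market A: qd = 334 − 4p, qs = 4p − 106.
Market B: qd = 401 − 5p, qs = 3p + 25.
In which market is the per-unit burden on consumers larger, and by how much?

Market A: pre-tax p* = $55, q* = 114; post-tax q = 82; per-unit burden on consumers = $8.
Market B: pre-tax p* = $47, q* = 166; post-tax q = 136; per-unit burden on consumers = $6.
Difference: $8 vs $6 → market A is larger by $2.

Market A, by $2.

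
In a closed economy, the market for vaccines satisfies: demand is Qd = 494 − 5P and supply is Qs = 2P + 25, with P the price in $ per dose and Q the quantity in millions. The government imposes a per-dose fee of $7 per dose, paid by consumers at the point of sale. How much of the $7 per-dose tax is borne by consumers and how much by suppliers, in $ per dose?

Without the tax, 494 − 5P = 2P + 25 gives 7P = 469, so P* = $67 and Q* = 159.
With the tax collected from consumers, demand (in seller-price terms) shifts: Qd = 494 − 5(P + 7).
Solving gives Q = 149 with consumers paying $69 and suppliers receiving $62 (the $7 wedge).
Burden on consumers: $2; on suppliers: $5. (They sum to $7.)
The less price-elastic side of the market bears the larger share of a per-unit tax.

Consumers bear $2 per dose; suppliers bear $5 per dose.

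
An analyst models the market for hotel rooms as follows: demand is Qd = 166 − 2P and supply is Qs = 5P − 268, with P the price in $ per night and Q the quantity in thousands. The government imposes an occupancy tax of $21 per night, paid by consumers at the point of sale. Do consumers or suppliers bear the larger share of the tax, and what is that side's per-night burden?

Without the tax, 166 − 2P = 5P − 268 gives 7P = 434, so P* = $62 and Q* = 42.
With the tax collected from consumers, demand (in seller-price terms) shifts: Qd = 166 − 2(P + 21).
New equilibrium: consumers pay $77, suppliers receive $56, Q = 12. (Wedge: Pb − Ps = 21.)
Per-night burden: consumers $15, suppliers $6.
Consumers take the larger share because demand is less price-elastic here (demand slope 2 vs supply slope 5).

Consumers bear the larger share: $15 per night.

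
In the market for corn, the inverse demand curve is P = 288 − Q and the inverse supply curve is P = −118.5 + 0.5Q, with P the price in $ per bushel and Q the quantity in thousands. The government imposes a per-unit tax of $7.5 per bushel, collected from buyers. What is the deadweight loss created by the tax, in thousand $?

Deadweight loss = $18.75 thousand.

Inverting to Q(P) form: Qd = 288 − P; Qs = 2P + 237.
Without the tax, 288 − P = 2P + 237 gives 3P = 51, so P* = $17 and Q* = 271.
With the tax collected from buyers, demand (in seller-price terms) shifts: Qd = 288 − (P + 7.5).
Solving gives Q = 266 with buyers paying $22 and sellers receiving $14.5 (the $7.5 wedge).
Quantity falls by |ΔQ| = |271 − 266| = 5.
DWL = ½ · t · |ΔQ| = ½ · 7.5 · 5 = $18.75.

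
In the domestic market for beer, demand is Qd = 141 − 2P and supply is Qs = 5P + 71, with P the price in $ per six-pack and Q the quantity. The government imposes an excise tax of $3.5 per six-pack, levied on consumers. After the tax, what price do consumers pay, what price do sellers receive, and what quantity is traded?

Consumers pay $12.5; sellers receive $9; quantity = 116.

Without the tax, 141 − 2P = 5P + 71 gives 7P = 70, so P* = $10 and Q* = 121.
With the tax collected from consumers, demand (in seller-price terms) shifts: Qd = 141 − 2(P + 3.5).
Solving gives Q = 116 with consumers paying $12.5 and sellers receiving $9 (the $3.5 wedge).
The less price-elastic side of the market bears the larger share of a per-unit tax.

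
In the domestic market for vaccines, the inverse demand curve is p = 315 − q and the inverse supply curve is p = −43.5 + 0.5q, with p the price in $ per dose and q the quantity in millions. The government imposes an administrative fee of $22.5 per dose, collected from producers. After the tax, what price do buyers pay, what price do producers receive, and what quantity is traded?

Rewrite in direct form: qd = 315 − p and qs = 2p + 87.
Before the tax: set 315 − p = 2p + 87 → p* = $76, q* = 239.
With the tax collected from producers, supply shifts: qs = 2(p − 22.5) + 87.
New equilibrium: buyers pay $91, producers receive $68.5, q = 224. (Wedge: pb − ps = 22.5.)
The less price-elastic side of the market bears the larger share of a per-unit tax.

Buyers pay $91; producers receive $68.5; quantity = 224.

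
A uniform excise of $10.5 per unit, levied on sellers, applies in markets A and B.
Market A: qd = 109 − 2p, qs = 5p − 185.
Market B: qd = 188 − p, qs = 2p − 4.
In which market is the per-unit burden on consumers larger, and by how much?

Market A: pre-tax p* = $42, q* = 25; post-tax q = 10; per-unit burden on consumers = $7.5.
Market B: pre-tax p* = $64, q* = 124; post-tax q = 117; per-unit burden on consumers = $7.
Difference: $7.5 vs $7 → market A is larger by $0.5.

Market A, by $0.5.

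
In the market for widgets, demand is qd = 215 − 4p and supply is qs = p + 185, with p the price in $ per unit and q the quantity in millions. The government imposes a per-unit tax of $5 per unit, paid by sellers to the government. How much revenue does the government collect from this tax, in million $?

Tax revenue = $935 million.

Before the tax: set 215 − 4p = p + 185 → p* = $6, q* = 191.
With the tax collected from sellers, supply shifts: qs = (p − 5) + 185.
Solving gives q = 187 with consumers paying $7 and sellers receiving $2 (the $5 wedge).
Revenue = t · Q = 5 · 187 = $935.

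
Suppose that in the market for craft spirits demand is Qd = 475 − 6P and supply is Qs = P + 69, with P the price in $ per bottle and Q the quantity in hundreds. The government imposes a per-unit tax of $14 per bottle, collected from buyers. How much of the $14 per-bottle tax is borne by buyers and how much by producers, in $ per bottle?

Without the tax, 475 − 6P = P + 69 gives 7P = 406, so P* = $58 and Q* = 127.
With the tax collected from buyers, demand (in seller-price terms) shifts: Qd = 475 − 6(P + 14).
New equilibrium: buyers pay $60, producers receive $46, Q = 115. (Wedge: Pb − Ps = 14.)
Burden on buyers: $2; on producers: $12. (They sum to $14.)
The less price-elastic side of the market bears the larger share of a per-unit tax.

Buyers bear $2 per bottle; producers bear $12 per bottle.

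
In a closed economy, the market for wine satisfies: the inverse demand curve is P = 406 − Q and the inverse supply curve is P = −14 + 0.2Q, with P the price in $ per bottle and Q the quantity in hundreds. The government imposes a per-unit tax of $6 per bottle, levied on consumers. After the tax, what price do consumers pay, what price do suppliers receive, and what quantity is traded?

Rewrite in direct form: Qd = 406 − P and Qs = 5P + 70.
Without the tax, 406 − P = 5P + 70 gives 6P = 336, so P* = $56 and Q* = 350.
With the tax collected from consumers, demand (in seller-price terms) shifts: Qd = 406 − (P + 6).
Solving gives Q = 345 with consumers paying $61 and suppliers receiving $55 (the $6 wedge).

Consumers pay $61; suppliers receive $55; quantity = 345.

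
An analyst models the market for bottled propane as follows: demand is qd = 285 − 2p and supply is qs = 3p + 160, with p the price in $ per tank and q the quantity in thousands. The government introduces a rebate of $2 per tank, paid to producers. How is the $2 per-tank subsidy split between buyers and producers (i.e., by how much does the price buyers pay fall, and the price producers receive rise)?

Buyers gain $1.2 per tank; producers gain $0.8 per tank.

Without the subsidy, 285 − 2p = 3p + 160 gives 5p = 125, so p* = $25 and q* = 235.
With a per-unit subsidy paid to producers, each receives p + 2 per unit sold, so supply becomes qs = 3(p + 2) + 160.
Solving gives q = 237.4 with buyers paying $23.8 and producers receiving $25.8 (the $2 wedge).
Gain to buyers: $1.2; to producers: $0.8. (They sum to $2.)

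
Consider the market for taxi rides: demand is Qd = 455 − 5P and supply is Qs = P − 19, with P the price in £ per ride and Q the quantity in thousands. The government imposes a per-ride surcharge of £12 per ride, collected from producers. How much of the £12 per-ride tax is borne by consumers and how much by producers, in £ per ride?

Consumers bear £2 per ride; producers bear £10 per ride.

Without the tax, 455 − 5P = P − 19 gives 6P = 474, so P* = £79 and Q* = 60.
With the tax collected from producers, supply shifts: Qs = (P − 12) − 19.
New equilibrium: consumers pay £81, producers receive £69, Q = 50. (Wedge: Pb − Ps = 12.)
Burden on consumers: £2; on producers: £10. (They sum to £12.)
The less price-elastic side of the market bears the larger share of a per-unit tax.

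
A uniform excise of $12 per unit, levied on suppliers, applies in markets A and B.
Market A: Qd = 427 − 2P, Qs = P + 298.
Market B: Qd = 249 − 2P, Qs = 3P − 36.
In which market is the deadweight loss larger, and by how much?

Market A: pre-tax P* = $43, Q* = 341; post-tax Q = 333; deadweight loss = $48.
Market B: pre-tax P* = $57, Q* = 135; post-tax Q = 120.6; deadweight loss = $86.4.
Difference: $48 vs $86.4 → market B is larger by $38.4.

Market B, by $38.4.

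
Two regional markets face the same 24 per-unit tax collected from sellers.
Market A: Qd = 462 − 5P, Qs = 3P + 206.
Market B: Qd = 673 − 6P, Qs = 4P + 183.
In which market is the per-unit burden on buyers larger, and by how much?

Market B, by 0.6.

Market A: pre-tax P* = 32, Q* = 302; post-tax Q = 257; per-unit burden on buyers = 9.
Market B: pre-tax P* = 49, Q* = 379; post-tax Q = 321.4; per-unit burden on buyers = 9.6.
Difference: 9 vs 9.6 → market B is larger by 0.6.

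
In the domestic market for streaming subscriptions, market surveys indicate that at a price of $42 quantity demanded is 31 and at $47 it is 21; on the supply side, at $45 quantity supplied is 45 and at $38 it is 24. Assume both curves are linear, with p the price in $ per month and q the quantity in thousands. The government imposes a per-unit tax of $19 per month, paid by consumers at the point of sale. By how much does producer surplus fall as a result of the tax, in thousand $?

Producer surplus falls by $164.16 thousand.

Demand slope: (21 − 31)/(47 − 42) = -2, so qd = 115 − 2p.
Supply slope: (24 − 45)/(38 − 45) = 3, so qs = 3p − 90.
Without the tax, 115 − 2p = 3p − 90 gives 5p = 205, so p* = $41 and q* = 33.
With the tax collected from consumers, demand (in seller-price terms) shifts: qd = 115 − 2(p + 19).
New equilibrium: consumers pay $52.4, producers receive $33.4, q = 10.2. (Wedge: pb − ps = 19.)
ΔPS is the trapezoid between Q = 10.2 and Q = 33 of height $7.6: ½ · (33 + 10.2) · 7.6 = $164.16.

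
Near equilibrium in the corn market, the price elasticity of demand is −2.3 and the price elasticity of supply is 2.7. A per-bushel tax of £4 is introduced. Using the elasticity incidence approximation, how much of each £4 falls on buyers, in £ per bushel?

Buyers bear ≈ £2.16 per bushel.

Incidence ratio: buyers' share ≈ εs / (εs + |εd|) = 2.7 / (2.7 + 2.3) = 0.54.
So buyers bear ≈ 0.54 × £4 = £2.16; producers bear £1.84.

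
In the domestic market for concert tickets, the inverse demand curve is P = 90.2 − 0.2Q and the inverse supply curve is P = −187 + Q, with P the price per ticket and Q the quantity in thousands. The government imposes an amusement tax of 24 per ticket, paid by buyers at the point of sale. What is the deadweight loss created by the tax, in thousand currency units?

Deadweight loss = 240 thousand.

Inverting to Q(P) form: Qd = 451 − 5P; Qs = P + 187.
Before the tax: set 451 − 5P = P + 187 → P* = 44, Q* = 231.
With the tax collected from buyers, demand (in seller-price terms) shifts: Qd = 451 − 5(P + 24).
New equilibrium: buyers pay 48, producers receive 24, Q = 211. (Wedge: Pb − Ps = 24.)
Quantity falls by |ΔQ| = |231 − 211| = 20.
DWL = ½ · t · |ΔQ| = ½ · 24 · 20 = 240.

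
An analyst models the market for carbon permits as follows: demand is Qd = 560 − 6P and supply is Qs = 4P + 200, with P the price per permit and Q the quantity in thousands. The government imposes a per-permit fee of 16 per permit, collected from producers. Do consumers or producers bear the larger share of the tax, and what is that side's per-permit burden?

Without the tax, 560 − 6P = 4P + 200 gives 10P = 360, so P* = 36 and Q* = 344.
With the tax collected from producers, supply shifts: Qs = 4(P − 16) + 200.
New equilibrium: consumers pay 42.4, producers receive 26.4, Q = 305.6. (Wedge: Pb − Ps = 16.)
Per-permit burden: consumers 6.4, producers 9.6.
Producers take the larger share because supply is less price-elastic here (demand slope 6 vs supply slope 4).
The less price-elastic side of the market bears the larger share of a per-unit tax.

Producers bear the larger share: 9.6 per permit.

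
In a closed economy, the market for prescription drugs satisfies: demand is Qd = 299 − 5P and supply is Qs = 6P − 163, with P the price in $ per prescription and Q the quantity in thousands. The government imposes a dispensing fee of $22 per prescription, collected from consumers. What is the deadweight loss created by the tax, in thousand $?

Without the tax, 299 − 5P = 6P − 163 gives 11P = 462, so P* = $42 and Q* = 89.
With the tax collected from consumers, demand (in seller-price terms) shifts: Qd = 299 − 5(P + 22).
Solving gives Q = 29 with consumers paying $54 and sellers receiving $32 (the $22 wedge).
Quantity falls by |ΔQ| = |89 − 29| = 60.
DWL = ½ · t · |ΔQ| = ½ · 22 · 60 = $660.

Deadweight loss = $660 thousand.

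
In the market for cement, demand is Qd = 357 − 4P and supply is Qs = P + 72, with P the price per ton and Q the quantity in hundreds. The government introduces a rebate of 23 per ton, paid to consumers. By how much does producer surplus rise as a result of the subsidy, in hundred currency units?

Without the subsidy, 357 − 4P = P + 72 gives 5P = 285, so P* = 57 and Q* = 129.
With a per-unit subsidy paid to consumers, each effectively pays P − 23, so demand becomes Qd = 357 − 4(P − 23).
New equilibrium: consumers pay 52.4, sellers receive 75.4, Q = 147.4. (Wedge: Pb − Ps = −23.)
ΔPS is the trapezoid between Q = 147.4 and Q = 129 of height 18.4: ½ · (129 + 147.4) · 18.4 = 2542.88.

Producer surplus rises by 2542.88 hundred.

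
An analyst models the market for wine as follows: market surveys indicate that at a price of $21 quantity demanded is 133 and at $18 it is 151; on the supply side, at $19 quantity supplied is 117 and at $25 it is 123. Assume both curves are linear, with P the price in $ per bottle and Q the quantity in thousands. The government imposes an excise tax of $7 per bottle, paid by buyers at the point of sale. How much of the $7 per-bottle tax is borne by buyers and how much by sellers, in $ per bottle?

Buyers bear $1 per bottle; sellers bear $6 per bottle.

Demand slope: (151 − 133)/(18 − 21) = -6, so Qd = 259 − 6P.
Supply slope: (123 − 117)/(25 − 19) = 1, so Qs = P + 98.
Without the tax, 259 − 6P = P + 98 gives 7P = 161, so P* = $23 and Q* = 121.
With the tax collected from buyers, demand (in seller-price terms) shifts: Qd = 259 − 6(P + 7).
Solving gives Q = 115 with buyers paying $24 and sellers receiving $17 (the $7 wedge).
Burden on buyers: $1; on sellers: $6. (They sum to $7.)
The less price-elastic side of the market bears the larger share of a per-unit tax.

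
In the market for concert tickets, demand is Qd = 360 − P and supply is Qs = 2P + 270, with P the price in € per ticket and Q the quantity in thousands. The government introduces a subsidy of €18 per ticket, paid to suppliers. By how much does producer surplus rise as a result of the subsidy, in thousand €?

Producer surplus rises by €2016 thousand.

Before the subsidy: set 360 − P = 2P + 270 → P* = €30, Q* = 330.
With a per-unit subsidy paid to suppliers, each receives P + 18 per unit sold, so supply becomes Qs = 2(P + 18) + 270.
New equilibrium: consumers pay €18, suppliers receive €36, Q = 342. (Wedge: Pb − Ps = −18.)
ΔPS is the trapezoid between Q = 342 and Q = 330 of height €6: ½ · (330 + 342) · 6 = €2016.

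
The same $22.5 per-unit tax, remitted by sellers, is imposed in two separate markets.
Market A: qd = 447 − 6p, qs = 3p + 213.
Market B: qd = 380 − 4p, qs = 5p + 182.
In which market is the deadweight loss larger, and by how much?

Market A: pre-tax p* = $26, q* = 291; post-tax q = 246; deadweight loss = $506.25.
Market B: pre-tax p* = $22, q* = 292; post-tax q = 242; deadweight loss = $562.5.
Difference: $506.25 vs $562.5 → market B is larger by $56.25.

Market B, by $56.25.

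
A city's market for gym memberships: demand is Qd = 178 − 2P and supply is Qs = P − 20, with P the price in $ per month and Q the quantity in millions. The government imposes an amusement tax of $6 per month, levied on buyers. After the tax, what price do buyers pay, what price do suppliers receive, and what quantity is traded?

Before the tax: set 178 − 2P = P − 20 → P* = $66, Q* = 46.
With the tax collected from buyers, demand (in seller-price terms) shifts: Qd = 178 − 2(P + 6).
Solving gives Q = 42 with buyers paying $68 and suppliers receiving $62 (the $6 wedge).

Buyers pay $68; suppliers receive $62; quantity = 42.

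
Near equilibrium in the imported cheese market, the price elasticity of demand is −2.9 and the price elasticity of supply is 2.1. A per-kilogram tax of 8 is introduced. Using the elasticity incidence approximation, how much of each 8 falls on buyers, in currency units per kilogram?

Buyers bear ≈ 3.36 per kilogram.

Incidence ratio: buyers' share ≈ εs / (εs + |εd|) = 2.1 / (2.1 + 2.9) = 0.42.
So buyers bear ≈ 0.42 × 8 = 3.36; suppliers bear 4.64.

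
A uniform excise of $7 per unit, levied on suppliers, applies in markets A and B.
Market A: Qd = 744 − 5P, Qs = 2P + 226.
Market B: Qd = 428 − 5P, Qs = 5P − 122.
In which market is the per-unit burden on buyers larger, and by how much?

Market B, by $1.5.

Market A: pre-tax P* = $74, Q* = 374; post-tax Q = 364; per-unit burden on buyers = $2.
Market B: pre-tax P* = $55, Q* = 153; post-tax Q = 135.5; per-unit burden on buyers = $3.5.
Difference: $2 vs $3.5 → market B is larger by $1.5.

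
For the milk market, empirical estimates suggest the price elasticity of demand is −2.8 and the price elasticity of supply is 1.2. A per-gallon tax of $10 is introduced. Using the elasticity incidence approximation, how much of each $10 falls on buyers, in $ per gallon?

Buyers bear ≈ $3 per gallon.

Incidence ratio: buyers' share ≈ εs / (εs + |εd|) = 1.2 / (1.2 + 2.8) = 0.3.
So buyers bear ≈ 0.3 × $10 = $3; sellers bear $7.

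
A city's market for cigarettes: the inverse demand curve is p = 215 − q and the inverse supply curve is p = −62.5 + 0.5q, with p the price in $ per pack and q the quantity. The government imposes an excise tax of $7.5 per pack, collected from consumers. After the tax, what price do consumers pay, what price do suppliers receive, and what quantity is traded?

Rewrite in direct form: qd = 215 − p and qs = 2p + 125.
Without the tax, 215 − p = 2p + 125 gives 3p = 90, so p* = $30 and q* = 185.
With the tax collected from consumers, demand (in seller-price terms) shifts: qd = 215 − (p + 7.5).
Solving gives q = 180 with consumers paying $35 and suppliers receiving $27.5 (the $7.5 wedge).
The less price-elastic side of the market bears the larger share of a per-unit tax.

Consumers pay $35; suppliers receive $27.5; quantity = 180.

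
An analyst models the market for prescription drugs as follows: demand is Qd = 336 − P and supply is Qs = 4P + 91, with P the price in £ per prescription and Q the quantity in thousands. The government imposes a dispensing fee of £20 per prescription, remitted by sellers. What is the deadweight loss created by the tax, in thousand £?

Before the tax: set 336 − P = 4P + 91 → P* = £49, Q* = 287.
With the tax collected from sellers, supply shifts: Qs = 4(P − 20) + 91.
Solving gives Q = 271 with buyers paying £65 and sellers receiving £45 (the £20 wedge).
Quantity falls by |ΔQ| = |287 − 271| = 16.
DWL = ½ · t · |ΔQ| = ½ · 20 · 16 = £160.

Deadweight loss = £160 thousand.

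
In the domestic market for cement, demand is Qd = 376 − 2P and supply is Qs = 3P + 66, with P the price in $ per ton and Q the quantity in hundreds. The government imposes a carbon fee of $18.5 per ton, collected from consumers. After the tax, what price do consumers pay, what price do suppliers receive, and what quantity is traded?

Without the tax, 376 − 2P = 3P + 66 gives 5P = 310, so P* = $62 and Q* = 252.
With the tax collected from consumers, demand (in seller-price terms) shifts: Qd = 376 − 2(P + 18.5).
Solving gives Q = 229.8 with consumers paying $73.1 and suppliers receiving $54.6 (the $18.5 wedge).
The less price-elastic side of the market bears the larger share of a per-unit tax.

Consumers pay $73.1; suppliers receive $54.6; quantity = 229.8.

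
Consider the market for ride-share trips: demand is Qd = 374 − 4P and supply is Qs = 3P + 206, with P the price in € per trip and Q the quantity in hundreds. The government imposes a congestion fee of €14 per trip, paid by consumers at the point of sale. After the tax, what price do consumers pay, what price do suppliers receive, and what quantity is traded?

Without the tax, 374 − 4P = 3P + 206 gives 7P = 168, so P* = €24 and Q* = 278.
With the tax collected from consumers, demand (in seller-price terms) shifts: Qd = 374 − 4(P + 14).
New equilibrium: consumers pay €30, suppliers receive €16, Q = 254. (Wedge: Pb − Ps = 14.)

Consumers pay €30; suppliers receive €16; quantity = 254.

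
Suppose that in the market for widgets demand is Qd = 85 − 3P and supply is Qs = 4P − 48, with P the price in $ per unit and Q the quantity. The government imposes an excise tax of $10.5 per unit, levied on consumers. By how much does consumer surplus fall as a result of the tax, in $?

Without the tax, 85 − 3P = 4P − 48 gives 7P = 133, so P* = $19 and Q* = 28.
With the tax collected from consumers, demand (in seller-price terms) shifts: Qd = 85 − 3(P + 10.5).
New equilibrium: consumers pay $25, producers receive $14.5, Q = 10. (Wedge: Pb − Ps = 10.5.)
ΔCS is the trapezoid between Q = 10 and Q = 28 of height $6: ½ · (28 + 10) · 6 = $114.

Consumer surplus falls by $114.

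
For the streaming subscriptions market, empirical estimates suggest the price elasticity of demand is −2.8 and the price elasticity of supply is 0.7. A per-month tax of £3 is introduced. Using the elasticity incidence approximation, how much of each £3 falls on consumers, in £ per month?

Consumers bear ≈ £0.6 per month.

Incidence ratio: consumers' share ≈ εs / (εs + |εd|) = 0.7 / (0.7 + 2.8) = 0.2.
So consumers bear ≈ 0.2 × £3 = £0.6; sellers bear £2.4.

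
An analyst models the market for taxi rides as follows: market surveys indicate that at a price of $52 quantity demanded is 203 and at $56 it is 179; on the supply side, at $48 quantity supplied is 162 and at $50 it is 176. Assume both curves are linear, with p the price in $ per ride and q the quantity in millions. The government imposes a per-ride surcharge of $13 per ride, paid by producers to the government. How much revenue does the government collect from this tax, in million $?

Tax revenue = $2015 million.

Demand slope: (179 − 203)/(56 − 52) = -6, so qd = 515 − 6p.
Supply slope: (176 − 162)/(50 − 48) = 7, so qs = 7p − 174.
Without the tax, 515 − 6p = 7p − 174 gives 13p = 689, so p* = $53 and q* = 197.
With the tax collected from producers, supply shifts: qs = 7(p − 13) − 174.
New equilibrium: buyers pay $60, producers receive $47, q = 155. (Wedge: pb − ps = 13.)
Revenue = t · Q = 13 · 155 = $2015.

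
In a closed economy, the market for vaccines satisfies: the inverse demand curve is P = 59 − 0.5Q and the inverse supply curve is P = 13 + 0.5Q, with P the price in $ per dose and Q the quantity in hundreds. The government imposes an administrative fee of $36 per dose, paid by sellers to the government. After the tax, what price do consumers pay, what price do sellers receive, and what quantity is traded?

Consumers pay $54; sellers receive $18; quantity = 10.

Rewrite in direct form: Qd = 118 − 2P and Qs = 2P − 26.
Without the tax, 118 − 2P = 2P − 26 gives 4P = 144, so P* = $36 and Q* = 46.
With the tax collected from sellers, supply shifts: Qs = 2(P − 36) − 26.
New equilibrium: consumers pay $54, sellers receive $18, Q = 10. (Wedge: Pb − Ps = 36.)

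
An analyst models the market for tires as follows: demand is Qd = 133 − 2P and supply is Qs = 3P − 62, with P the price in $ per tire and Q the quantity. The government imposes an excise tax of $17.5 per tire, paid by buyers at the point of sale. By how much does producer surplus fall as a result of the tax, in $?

Producer surplus falls by $311.5.

Before the tax: set 133 − 2P = 3P − 62 → P* = $39, Q* = 55.
With the tax collected from buyers, demand (in seller-price terms) shifts: Qd = 133 − 2(P + 17.5).
New equilibrium: buyers pay $49.5, producers receive $32, Q = 34. (Wedge: Pb − Ps = 17.5.)
ΔPS is the trapezoid between Q = 34 and Q = 55 of height $7: ½ · (55 + 34) · 7 = $311.5.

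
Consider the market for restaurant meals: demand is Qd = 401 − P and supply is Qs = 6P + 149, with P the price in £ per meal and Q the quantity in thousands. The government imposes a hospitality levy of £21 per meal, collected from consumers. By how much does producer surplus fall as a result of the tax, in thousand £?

Without the tax, 401 − P = 6P + 149 gives 7P = 252, so P* = £36 and Q* = 365.
With the tax collected from consumers, demand (in seller-price terms) shifts: Qd = 401 − (P + 21).
New equilibrium: consumers pay £54, producers receive £33, Q = 347. (Wedge: Pb − Ps = 21.)
ΔPS is the trapezoid between Q = 347 and Q = 365 of height £3: ½ · (365 + 347) · 3 = £1068.

Producer surplus falls by £1068 thousand.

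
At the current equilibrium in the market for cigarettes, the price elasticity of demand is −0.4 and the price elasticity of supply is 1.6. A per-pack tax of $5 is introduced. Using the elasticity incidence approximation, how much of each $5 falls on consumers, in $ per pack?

Incidence ratio: consumers' share ≈ εs / (εs + |εd|) = 1.6 / (1.6 + 0.4) = 0.8.
So consumers bear ≈ 0.8 × $5 = $4; sellers bear $1.

Consumers bear ≈ $4 per pack.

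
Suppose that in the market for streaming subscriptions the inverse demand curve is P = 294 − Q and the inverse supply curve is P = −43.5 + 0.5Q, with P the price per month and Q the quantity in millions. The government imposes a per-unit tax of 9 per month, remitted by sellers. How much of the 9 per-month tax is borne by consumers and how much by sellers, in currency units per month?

Consumers bear 6 per month; sellers bear 3 per month.

Rewrite in direct form: Qd = 294 − P and Qs = 2P + 87.
Before the tax: set 294 − P = 2P + 87 → P* = 69, Q* = 225.
With the tax collected from sellers, supply shifts: Qs = 2(P − 9) + 87.
New equilibrium: consumers pay 75, sellers receive 66, Q = 219. (Wedge: Pb − Ps = 9.)
Burden on consumers: 6; on sellers: 3. (They sum to 9.)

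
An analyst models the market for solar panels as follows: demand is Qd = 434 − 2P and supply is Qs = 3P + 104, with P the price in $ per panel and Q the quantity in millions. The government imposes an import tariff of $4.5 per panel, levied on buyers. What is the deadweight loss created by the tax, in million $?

Deadweight loss = $12.15 million.

Without the tax, 434 − 2P = 3P + 104 gives 5P = 330, so P* = $66 and Q* = 302.
With the tax collected from buyers, demand (in seller-price terms) shifts: Qd = 434 − 2(P + 4.5).
Solving gives Q = 296.6 with buyers paying $68.7 and suppliers receiving $64.2 (the $4.5 wedge).
Quantity falls by |ΔQ| = |302 − 296.6| = 5.4.
DWL = ½ · t · |ΔQ| = ½ · 4.5 · 5.4 = $12.15.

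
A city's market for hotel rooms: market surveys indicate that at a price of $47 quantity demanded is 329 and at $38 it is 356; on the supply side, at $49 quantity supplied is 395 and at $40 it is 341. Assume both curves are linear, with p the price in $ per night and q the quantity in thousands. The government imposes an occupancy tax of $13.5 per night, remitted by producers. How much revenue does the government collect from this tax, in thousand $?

Demand slope: (356 − 329)/(38 − 47) = -3, so qd = 470 − 3p.
Supply slope: (341 − 395)/(40 − 49) = 6, so qs = 6p + 101.
Without the tax, 470 − 3p = 6p + 101 gives 9p = 369, so p* = $41 and q* = 347.
With the tax collected from producers, supply shifts: qs = 6(p − 13.5) + 101.
New equilibrium: buyers pay $50, producers receive $36.5, q = 320. (Wedge: pb − ps = 13.5.)
Revenue = t · Q = 13.5 · 320 = $4320.

Tax revenue = $4320 thousand.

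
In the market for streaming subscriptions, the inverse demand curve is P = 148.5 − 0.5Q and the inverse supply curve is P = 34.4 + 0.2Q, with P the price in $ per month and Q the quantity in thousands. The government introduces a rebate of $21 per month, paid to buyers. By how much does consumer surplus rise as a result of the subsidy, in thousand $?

Inverting to Q(P) form: Qd = 297 − 2P; Qs = 5P − 172.
Without the subsidy, 297 − 2P = 5P − 172 gives 7P = 469, so P* = $67 and Q* = 163.
With a per-unit subsidy paid to buyers, each effectively pays P − 21, so demand becomes Qd = 297 − 2(P − 21).
Solving gives Q = 193 with buyers paying $52 and suppliers receiving $73 (the $21 wedge).
ΔCS is the trapezoid between Q = 193 and Q = 163 of height $15: ½ · (163 + 193) · 15 = $2670.

Consumer surplus rises by $2670 thousand.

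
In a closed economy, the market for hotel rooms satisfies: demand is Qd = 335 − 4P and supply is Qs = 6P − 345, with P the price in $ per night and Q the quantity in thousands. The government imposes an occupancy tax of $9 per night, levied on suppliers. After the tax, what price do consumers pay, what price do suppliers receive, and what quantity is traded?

Consumers pay $73.4; suppliers receive $64.4; quantity = 41.4.

Before the tax: set 335 − 4P = 6P − 345 → P* = $68, Q* = 63.
With the tax collected from suppliers, supply shifts: Qs = 6(P − 9) − 345.
Solving gives Q = 41.4 with consumers paying $73.4 and suppliers receiving $64.4 (the $9 wedge).
The less price-elastic side of the market bears the larger share of a per-unit tax.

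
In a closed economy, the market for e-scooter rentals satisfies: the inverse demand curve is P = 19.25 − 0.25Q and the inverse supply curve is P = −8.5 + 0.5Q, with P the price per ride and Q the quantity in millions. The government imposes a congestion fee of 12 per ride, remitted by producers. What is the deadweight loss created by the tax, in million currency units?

Rewrite in direct form: Qd = 77 − 4P and Qs = 2P + 17.
Before the tax: set 77 − 4P = 2P + 17 → P* = 10, Q* = 37.
With the tax collected from producers, supply shifts: Qs = 2(P − 12) + 17.
Solving gives Q = 21 with consumers paying 14 and producers receiving 2 (the 12 wedge).
Quantity falls by |ΔQ| = |37 − 21| = 16.
DWL = ½ · t · |ΔQ| = ½ · 12 · 16 = 96.

Deadweight loss = 96 million.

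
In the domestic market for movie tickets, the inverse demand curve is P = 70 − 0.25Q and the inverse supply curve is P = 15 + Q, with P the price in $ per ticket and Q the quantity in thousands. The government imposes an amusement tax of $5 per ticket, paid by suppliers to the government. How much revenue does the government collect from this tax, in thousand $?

Tax revenue = $200 thousand.

Inverting to Q(P) form: Qd = 280 − 4P; Qs = P − 15.
Without the tax, 280 − 4P = P − 15 gives 5P = 295, so P* = $59 and Q* = 44.
With the tax collected from suppliers, supply shifts: Qs = (P − 5) − 15.
Solving gives Q = 40 with consumers paying $60 and suppliers receiving $55 (the $5 wedge).
Revenue = t · Q = 5 · 40 = $200.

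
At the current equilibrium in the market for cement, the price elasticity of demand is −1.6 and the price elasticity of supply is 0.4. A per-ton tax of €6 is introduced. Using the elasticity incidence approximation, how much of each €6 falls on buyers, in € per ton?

Incidence ratio: buyers' share ≈ εs / (εs + |εd|) = 0.4 / (0.4 + 1.6) = 0.2.
So buyers bear ≈ 0.2 × €6 = €1.2; suppliers bear €4.8.

Buyers bear ≈ €1.2 per ton.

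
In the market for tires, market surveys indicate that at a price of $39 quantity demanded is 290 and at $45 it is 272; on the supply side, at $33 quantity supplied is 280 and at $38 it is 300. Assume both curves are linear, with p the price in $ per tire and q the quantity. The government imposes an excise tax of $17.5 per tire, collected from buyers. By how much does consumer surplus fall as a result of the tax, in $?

Consumer surplus falls by $2810.

Demand slope: (272 − 290)/(45 − 39) = -3, so qd = 407 − 3p.
Supply slope: (300 − 280)/(38 − 33) = 4, so qs = 4p + 148.
Before the tax: set 407 − 3p = 4p + 148 → p* = $37, q* = 296.
With the tax collected from buyers, demand (in seller-price terms) shifts: qd = 407 − 3(p + 17.5).
New equilibrium: buyers pay $47, producers receive $29.5, q = 266. (Wedge: pb − ps = 17.5.)
ΔCS is the trapezoid between Q = 266 and Q = 296 of height $10: ½ · (296 + 266) · 10 = $2810.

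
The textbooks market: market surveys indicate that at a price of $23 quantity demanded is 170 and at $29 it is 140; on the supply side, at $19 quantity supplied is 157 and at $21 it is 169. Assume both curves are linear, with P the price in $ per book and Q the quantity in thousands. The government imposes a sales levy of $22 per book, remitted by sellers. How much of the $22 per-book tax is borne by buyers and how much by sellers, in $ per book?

Buyers bear $12 per book; sellers bear $10 per book.

Demand slope: (140 − 170)/(29 − 23) = -5, so Qd = 285 − 5P.
Supply slope: (169 − 157)/(21 − 19) = 6, so Qs = 6P + 43.
Before the tax: set 285 − 5P = 6P + 43 → P* = $22, Q* = 175.
With the tax collected from sellers, supply shifts: Qs = 6(P − 22) + 43.
Solving gives Q = 115 with buyers paying $34 and sellers receiving $12 (the $22 wedge).
Burden on buyers: $12; on sellers: $10. (They sum to $22.)
The less price-elastic side of the market bears the larger share of a per-unit tax.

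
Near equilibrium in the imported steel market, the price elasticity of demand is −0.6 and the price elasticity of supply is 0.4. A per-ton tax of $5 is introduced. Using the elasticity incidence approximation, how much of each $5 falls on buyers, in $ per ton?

Incidence ratio: buyers' share ≈ εs / (εs + |εd|) = 0.4 / (0.4 + 0.6) = 0.4.
So buyers bear ≈ 0.4 × $5 = $2; producers bear $3.

Buyers bear ≈ $2 per ton.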